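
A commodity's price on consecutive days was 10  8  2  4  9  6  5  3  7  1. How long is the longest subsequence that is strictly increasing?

4

Track the smallest tail for each achievable length (strict):
10 → extends → [10]
8 → replaces 10 → [8]
2 → replaces 8 → [2]
4 → extends → [2, 4]
9 → extends → [2, 4, 9]
6 → replaces 9 → [2, 4, 6]
5 → replaces 6 → [2, 4, 5]
3 → replaces 4 → [2, 3, 5]
7 → extends → [2, 3, 5, 7]
1 → replaces 2 → [1, 3, 5, 7]
Four tails, so the longest strictly increasing subsequence has length 4 (e.g. 2, 4, 6, 7).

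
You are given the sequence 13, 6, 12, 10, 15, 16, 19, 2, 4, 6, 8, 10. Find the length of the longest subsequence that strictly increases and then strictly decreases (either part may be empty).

6

inc[i] = longest strictly increasing subsequence ending at i; dec[i] = longest strictly decreasing subsequence starting at i:
i:      1  2  3  4  5  6  7  8  9 10 11 12
a[i]:  13  6 12 10 15 16 19  2  4  6  8 10
inc:    1  1  2  2  3  4  5  1  2  3  4  5
dec:    4  2  3  2  2  2  2  1  1  1  1  1
Best peak at i=7 (value 19): inc=5, dec=2, length 5+2−1 = 6.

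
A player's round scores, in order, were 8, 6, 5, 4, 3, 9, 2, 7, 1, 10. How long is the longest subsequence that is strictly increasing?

Track the smallest tail for each achievable length (strict):
8 → extends → [8]
6 → replaces 8 → [6]
5 → replaces 6 → [5]
4 → replaces 5 → [4]
3 → replaces 4 → [3]
9 → extends → [3, 9]
2 → replaces 3 → [2, 9]
7 → replaces 9 → [2, 7]
1 → replaces 2 → [1, 7]
10 → extends → [1, 7, 10]
Three tails, so the longest strictly increasing subsequence has length 3 (e.g. 8, 9, 10).

3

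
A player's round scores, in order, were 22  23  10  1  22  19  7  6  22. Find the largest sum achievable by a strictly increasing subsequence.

Let S[i] be the best sum of a strictly increasing subsequence ending at i:
i:      1  2  3  4  5  6  7  8  9
a[i]:  22 23 10  1 22 19  7  6 22
S:     22 45 10  1 32 29  8  7 51
Maximum is 51 (e.g. 10 + 19 + 22).

51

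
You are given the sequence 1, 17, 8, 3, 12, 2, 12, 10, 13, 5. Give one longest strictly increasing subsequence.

Patience tails give the LIS length; then backtrack through the dp parents:
1 → extends → [1]
17 → extends → [1, 17]
8 → replaces 17 → [1, 8]
3 → replaces 8 → [1, 3]
12 → extends → [1, 3, 12]
2 → replaces 3 → [1, 2, 12]
12 → already a tail → [1, 2, 12]
10 → replaces 12 → [1, 2, 10]
13 → extends → [1, 2, 10, 13]
5 → replaces 10 → [1, 2, 5, 13]
Length 4; one witness is 1, 8, 12, 13.

1, 8, 12, 13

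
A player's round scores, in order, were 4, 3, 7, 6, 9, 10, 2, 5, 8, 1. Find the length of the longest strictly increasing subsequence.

Track the smallest tail for each achievable length (strict):
4 → extends → [4]
3 → replaces 4 → [3]
7 → extends → [3, 7]
6 → replaces 7 → [3, 6]
9 → extends → [3, 6, 9]
10 → extends → [3, 6, 9, 10]
2 → replaces 3 → [2, 6, 9, 10]
5 → replaces 6 → [2, 5, 9, 10]
8 → replaces 9 → [2, 5, 8, 10]
1 → replaces 2 → [1, 5, 8, 10]
Four tails, so the longest strictly increasing subsequence has length 4 (e.g. 4, 7, 9, 10).

4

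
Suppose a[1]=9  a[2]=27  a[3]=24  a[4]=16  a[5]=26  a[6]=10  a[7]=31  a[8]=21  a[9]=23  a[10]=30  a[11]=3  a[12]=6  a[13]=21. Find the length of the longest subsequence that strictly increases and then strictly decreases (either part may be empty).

6

inc[i] = longest strictly increasing subsequence ending at i; dec[i] = longest strictly decreasing subsequence starting at i:
i:      1  2  3  4  5  6  7  8  9 10 11 12 13
a[i]:   9 27 24 16 26 10 31 21 23 30  3  6 21
inc:    1  2  2  2  3  2  4  3  4  5  1  2  3
dec:    2  5  4  3  3  2  3  2  2  2  1  1  1
Best peak at i=2 (value 27): inc=2, dec=5, length 2+5−1 = 6.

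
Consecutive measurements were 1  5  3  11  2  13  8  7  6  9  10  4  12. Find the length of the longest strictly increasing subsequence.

Track the smallest tail for each achievable length (strict):
1 → extends → [1]
5 → extends → [1, 5]
3 → replaces 5 → [1, 3]
11 → extends → [1, 3, 11]
2 → replaces 3 → [1, 2, 11]
13 → extends → [1, 2, 11, 13]
8 → replaces 11 → [1, 2, 8, 13]
7 → replaces 8 → [1, 2, 7, 13]
6 → replaces 7 → [1, 2, 6, 13]
9 → replaces 13 → [1, 2, 6, 9]
10 → extends → [1, 2, 6, 9, 10]
4 → replaces 6 → [1, 2, 4, 9, 10]
12 → extends → [1, 2, 4, 9, 10, 12]
Six tails, so the longest strictly increasing subsequence has length 6 (e.g. 1, 5, 8, 9, 10, 12).

6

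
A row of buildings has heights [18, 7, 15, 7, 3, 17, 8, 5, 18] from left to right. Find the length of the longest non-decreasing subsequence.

Track the smallest tail for each achievable length (allowing ties):
18 → extends → [18]
7 → replaces 18 → [7]
15 → extends → [7, 15]
7 → replaces 15 → [7, 7]
3 → replaces 7 → [3, 7]
17 → extends → [3, 7, 17]
8 → replaces 17 → [3, 7, 8]
5 → replaces 7 → [3, 5, 8]
18 → extends → [3, 5, 8, 18]
Four tails, so the longest non-decreasing subsequence has length 4 (e.g. 7, 15, 17, 18).

4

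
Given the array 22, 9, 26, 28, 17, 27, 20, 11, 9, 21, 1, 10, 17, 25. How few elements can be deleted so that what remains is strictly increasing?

Fewest deletions = n − (longest strictly increasing subsequence).
Patience tails:
22 → extends → [22]
9 → replaces 22 → [9]
26 → extends → [9, 26]
28 → extends → [9, 26, 28]
17 → replaces 26 → [9, 17, 28]
27 → replaces 28 → [9, 17, 27]
20 → replaces 27 → [9, 17, 20]
11 → replaces 17 → [9, 11, 20]
9 → already a tail → [9, 11, 20]
21 → extends → [9, 11, 20, 21]
1 → replaces 9 → [1, 11, 20, 21]
10 → replaces 11 → [1, 10, 20, 21]
17 → replaces 20 → [1, 10, 17, 21]
25 → extends → [1, 10, 17, 21, 25]
Longest strictly increasing subsequence has length 5, so deletions = 14 − 5 = 9.

9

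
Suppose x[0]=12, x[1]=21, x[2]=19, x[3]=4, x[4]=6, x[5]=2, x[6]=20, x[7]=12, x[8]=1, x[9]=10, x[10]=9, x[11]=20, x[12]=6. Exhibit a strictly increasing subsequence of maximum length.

4, 6, 12, 20

Patience tails give the LIS length; then backtrack through the dp parents:
12 → extends → [12]
21 → extends → [12, 21]
19 → replaces 21 → [12, 19]
4 → replaces 12 → [4, 19]
6 → replaces 19 → [4, 6]
2 → replaces 4 → [2, 6]
20 → extends → [2, 6, 20]
12 → replaces 20 → [2, 6, 12]
1 → replaces 2 → [1, 6, 12]
10 → replaces 12 → [1, 6, 10]
9 → replaces 10 → [1, 6, 9]
20 → extends → [1, 6, 9, 20]
6 → already a tail → [1, 6, 9, 20]
Length 4; one witness is 4, 6, 12, 20.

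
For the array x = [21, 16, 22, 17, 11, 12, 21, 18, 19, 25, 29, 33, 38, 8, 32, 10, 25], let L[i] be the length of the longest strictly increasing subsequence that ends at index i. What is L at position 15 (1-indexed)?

dp[i] = 1 + max{dp[j] : j<i, x[j]<x[i]} (or 1 if no such j):
i:      1  2  3  4  5  6  7  8  9 10 11 12 13 14 15 16 17
x[i]:  21 16 22 17 11 12 21 18 19 25 29 33 38  8 32 10 25
dp:     1  1  2  2  1  2  3  3  4  5  6  7  8  1  7  2  5
At index 15 the value is 7.

7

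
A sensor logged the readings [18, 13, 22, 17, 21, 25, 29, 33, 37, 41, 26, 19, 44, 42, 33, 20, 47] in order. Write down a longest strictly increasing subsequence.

Patience tails give the LIS length; then backtrack through the dp parents:
18 → extends → [18]
13 → replaces 18 → [13]
22 → extends → [13, 22]
17 → replaces 22 → [13, 17]
21 → extends → [13, 17, 21]
25 → extends → [13, 17, 21, 25]
29 → extends → [13, 17, 21, 25, 29]
33 → extends → [13, 17, 21, 25, 29, 33]
37 → extends → [13, 17, 21, 25, 29, 33, 37]
41 → extends → [13, 17, 21, 25, 29, 33, 37, 41]
26 → replaces 29 → [13, 17, 21, 25, 26, 33, 37, 41]
19 → replaces 21 → [13, 17, 19, 25, 26, 33, 37, 41]
44 → extends → [13, 17, 19, 25, 26, 33, 37, 41, 44]
42 → replaces 44 → [13, 17, 19, 25, 26, 33, 37, 41, 42]
33 → already a tail → [13, 17, 19, 25, 26, 33, 37, 41, 42]
20 → replaces 25 → [13, 17, 19, 20, 26, 33, 37, 41, 42]
47 → extends → [13, 17, 19, 20, 26, 33, 37, 41, 42, 47]
Length 10; one witness is 13, 17, 21, 25, 29, 33, 37, 41, 44, 47.

13, 17, 21, 25, 29, 33, 37, 41, 44, 47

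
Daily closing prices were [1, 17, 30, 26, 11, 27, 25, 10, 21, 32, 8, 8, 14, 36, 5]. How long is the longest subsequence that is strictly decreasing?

Negate each value so 'decreasing' becomes 'increasing', then run patience tails on the negated sequence:
-1 → extends → [-1]
-17 → replaces -1 → [-17]
-30 → replaces -17 → [-30]
-26 → extends → [-30, -26]
-11 → extends → [-30, -26, -11]
-27 → replaces -26 → [-30, -27, -11]
-25 → replaces -11 → [-30, -27, -25]
-10 → extends → [-30, -27, -25, -10]
-21 → replaces -10 → [-30, -27, -25, -21]
-32 → replaces -30 → [-32, -27, -25, -21]
-8 → extends → [-32, -27, -25, -21, -8]
-8 → already a tail → [-32, -27, -25, -21, -8]
-14 → replaces -8 → [-32, -27, -25, -21, -14]
-36 → replaces -32 → [-36, -27, -25, -21, -14]
-5 → extends → [-36, -27, -25, -21, -14, -5]
Six tails, so the longest strictly decreasing subsequence of the original has length 6.

6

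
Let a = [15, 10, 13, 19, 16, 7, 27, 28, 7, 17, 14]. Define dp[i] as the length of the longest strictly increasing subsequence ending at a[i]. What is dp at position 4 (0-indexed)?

dp[i] = 1 + max{dp[j] : j<i, a[j]<a[i]} (or 1 if no such j):
i:      0  1  2  3  4  5  6  7  8  9 10
a[i]:  15 10 13 19 16  7 27 28  7 17 14
dp:     1  1  2  3  3  1  4  5  1  4  3
At index 4 the value is 3.

3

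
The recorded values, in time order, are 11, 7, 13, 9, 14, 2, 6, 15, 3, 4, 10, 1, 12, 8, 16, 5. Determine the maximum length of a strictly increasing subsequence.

6

Track the smallest tail for each achievable length (strict):
11 → extends → [11]
7 → replaces 11 → [7]
13 → extends → [7, 13]
9 → replaces 13 → [7, 9]
14 → extends → [7, 9, 14]
2 → replaces 7 → [2, 9, 14]
6 → replaces 9 → [2, 6, 14]
15 → extends → [2, 6, 14, 15]
3 → replaces 6 → [2, 3, 14, 15]
4 → replaces 14 → [2, 3, 4, 15]
10 → replaces 15 → [2, 3, 4, 10]
1 → replaces 2 → [1, 3, 4, 10]
12 → extends → [1, 3, 4, 10, 12]
8 → replaces 10 → [1, 3, 4, 8, 12]
16 → extends → [1, 3, 4, 8, 12, 16]
5 → replaces 8 → [1, 3, 4, 5, 12, 16]
Six tails, so the longest strictly increasing subsequence has length 6 (e.g. 2, 3, 4, 10, 12, 16).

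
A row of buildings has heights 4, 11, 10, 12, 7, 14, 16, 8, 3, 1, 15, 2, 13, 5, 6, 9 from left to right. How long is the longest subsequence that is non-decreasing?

Let dp[i] be the length of the longest such subsequence ending at index i:
i:      1  2  3  4  5  6  7  8  9 10 11 12 13 14 15 16
a[i]:   4 11 10 12  7 14 16  8  3  1 15  2 13  5  6  9
dp:     1  2  2  3  2  4  5  3  1  1  5  2  4  3  4  5
Maximum dp value is 5.

5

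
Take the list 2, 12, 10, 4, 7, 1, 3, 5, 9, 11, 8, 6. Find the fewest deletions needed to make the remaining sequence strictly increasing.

7

Fewest deletions = n − (longest strictly increasing subsequence).
i:      1  2  3  4  5  6  7  8  9 10 11 12
a[i]:   2 12 10  4  7  1  3  5  9 11  8  6
dp:     1  2  2  2  3  1  2  3  4  5  4  4
max dp = 5, so deletions = 12 − 5 = 7.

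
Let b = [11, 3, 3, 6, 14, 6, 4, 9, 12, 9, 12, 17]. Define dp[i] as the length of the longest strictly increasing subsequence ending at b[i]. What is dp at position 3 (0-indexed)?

dp[i] = 1 + max{dp[j] : j<i, b[j]<b[i]} (or 1 if no such j):
i:      0  1  2  3  4  5  6  7  8  9 10 11
b[i]:  11  3  3  6 14  6  4  9 12  9 12 17
dp:     1  1  1  2  3  2  2  3  4  3  4  5
At index 3 the value is 2.

2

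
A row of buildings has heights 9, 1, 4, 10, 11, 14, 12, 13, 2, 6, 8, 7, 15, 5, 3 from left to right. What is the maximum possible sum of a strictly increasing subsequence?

70

Let S[i] be the best sum of a strictly increasing subsequence ending at i:
i:      1  2  3  4  5  6  7  8  9 10 11 12 13 14 15
a[i]:   9  1  4 10 11 14 12 13  2  6  8  7 15  5  3
S:      9  1  5 19 30 44 42 55  3 11 19 18 70 10  6
Maximum is 70 (e.g. 9 + 10 + 11 + 12 + 13 + 15).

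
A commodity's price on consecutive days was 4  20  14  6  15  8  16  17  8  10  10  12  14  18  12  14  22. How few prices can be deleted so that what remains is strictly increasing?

Fewest deletions = n − (longest strictly increasing subsequence).
Patience tails:
4 → extends → [4]
20 → extends → [4, 20]
14 → replaces 20 → [4, 14]
6 → replaces 14 → [4, 6]
15 → extends → [4, 6, 15]
8 → replaces 15 → [4, 6, 8]
16 → extends → [4, 6, 8, 16]
17 → extends → [4, 6, 8, 16, 17]
8 → already a tail → [4, 6, 8, 16, 17]
10 → replaces 16 → [4, 6, 8, 10, 17]
10 → already a tail → [4, 6, 8, 10, 17]
12 → replaces 17 → [4, 6, 8, 10, 12]
14 → extends → [4, 6, 8, 10, 12, 14]
18 → extends → [4, 6, 8, 10, 12, 14, 18]
12 → already a tail → [4, 6, 8, 10, 12, 14, 18]
14 → already a tail → [4, 6, 8, 10, 12, 14, 18]
22 → extends → [4, 6, 8, 10, 12, 14, 18, 22]
Longest strictly increasing subsequence has length 8, so deletions = 17 − 8 = 9.

9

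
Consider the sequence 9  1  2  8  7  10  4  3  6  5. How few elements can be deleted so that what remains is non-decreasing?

6

Fewest deletions = n − (longest non-decreasing subsequence).
Patience tails:
9 → extends → [9]
1 → replaces 9 → [1]
2 → extends → [1, 2]
8 → extends → [1, 2, 8]
7 → replaces 8 → [1, 2, 7]
10 → extends → [1, 2, 7, 10]
4 → replaces 7 → [1, 2, 4, 10]
3 → replaces 4 → [1, 2, 3, 10]
6 → replaces 10 → [1, 2, 3, 6]
5 → replaces 6 → [1, 2, 3, 5]
Longest non-decreasing subsequence has length 4, so deletions = 10 − 4 = 6.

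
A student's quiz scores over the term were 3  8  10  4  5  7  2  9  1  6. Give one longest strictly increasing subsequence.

3, 4, 5, 7, 9

Patience tails give the LIS length; then backtrack through the dp parents:
3 → extends → [3]
8 → extends → [3, 8]
10 → extends → [3, 8, 10]
4 → replaces 8 → [3, 4, 10]
5 → replaces 10 → [3, 4, 5]
7 → extends → [3, 4, 5, 7]
2 → replaces 3 → [2, 4, 5, 7]
9 → extends → [2, 4, 5, 7, 9]
1 → replaces 2 → [1, 4, 5, 7, 9]
6 → replaces 7 → [1, 4, 5, 6, 9]
Length 5; one witness is 3, 4, 5, 7, 9.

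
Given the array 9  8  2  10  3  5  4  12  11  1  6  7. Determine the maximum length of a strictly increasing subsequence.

5

Let dp[i] be the length of the longest such subsequence ending at index i:
i:      1  2  3  4  5  6  7  8  9 10 11 12
a[i]:   9  8  2 10  3  5  4 12 11  1  6  7
dp:     1  1  1  2  2  3  3  4  4  1  4  5
Maximum dp value is 5.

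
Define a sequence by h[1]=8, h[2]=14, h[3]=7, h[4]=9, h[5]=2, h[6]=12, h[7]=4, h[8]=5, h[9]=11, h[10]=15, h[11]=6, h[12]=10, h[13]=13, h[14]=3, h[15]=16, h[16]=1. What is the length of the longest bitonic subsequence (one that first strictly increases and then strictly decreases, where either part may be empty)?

inc[i] = longest strictly increasing subsequence ending at i; dec[i] = longest strictly decreasing subsequence starting at i:
i:      1  2  3  4  5  6  7  8  9 10 11 12 13 14 15 16
h[i]:   8 14  7  9  2 12  4  5 11 15  6 10 13  3 16  1
inc:    1  2  1  2  1  3  2  3  4  5  4  5  6  2  7  1
dec:    5  6  4  4  2  5  3  3  4  4  3  3  3  2  2  1
Best peak at i=10 (value 15): inc=5, dec=4, length 5+4−1 = 8.

8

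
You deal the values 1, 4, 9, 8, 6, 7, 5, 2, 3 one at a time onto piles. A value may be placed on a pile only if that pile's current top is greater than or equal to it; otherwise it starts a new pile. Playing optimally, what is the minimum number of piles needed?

4

Place each on the leftmost legal pile:
1 → new pile 1 (tops now [1])
4 → new pile 2 (tops now [1, 4])
9 → new pile 3 (tops now [1, 4, 9])
8 → pile 3 (tops now [1, 4, 8])
6 → pile 3 (tops now [1, 4, 6])
7 → new pile 4 (tops now [1, 4, 6, 7])
5 → pile 3 (tops now [1, 4, 5, 7])
2 → pile 2 (tops now [1, 2, 5, 7])
3 → pile 3 (tops now [1, 2, 3, 7])
Four piles.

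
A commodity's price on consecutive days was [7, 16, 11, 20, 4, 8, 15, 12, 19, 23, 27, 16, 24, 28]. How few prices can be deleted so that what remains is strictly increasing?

7

Fewest deletions = n − (longest strictly increasing subsequence).
Patience tails:
7 → extends → [7]
16 → extends → [7, 16]
11 → replaces 16 → [7, 11]
20 → extends → [7, 11, 20]
4 → replaces 7 → [4, 11, 20]
8 → replaces 11 → [4, 8, 20]
15 → replaces 20 → [4, 8, 15]
12 → replaces 15 → [4, 8, 12]
19 → extends → [4, 8, 12, 19]
23 → extends → [4, 8, 12, 19, 23]
27 → extends → [4, 8, 12, 19, 23, 27]
16 → replaces 19 → [4, 8, 12, 16, 23, 27]
24 → replaces 27 → [4, 8, 12, 16, 23, 24]
28 → extends → [4, 8, 12, 16, 23, 24, 28]
Longest strictly increasing subsequence has length 7, so deletions = 14 − 7 = 7.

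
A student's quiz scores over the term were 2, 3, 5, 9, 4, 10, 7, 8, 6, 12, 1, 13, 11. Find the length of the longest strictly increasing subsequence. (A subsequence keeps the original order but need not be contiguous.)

7

Track the smallest tail for each achievable length (strict):
2 → extends → [2]
3 → extends → [2, 3]
5 → extends → [2, 3, 5]
9 → extends → [2, 3, 5, 9]
4 → replaces 5 → [2, 3, 4, 9]
10 → extends → [2, 3, 4, 9, 10]
7 → replaces 9 → [2, 3, 4, 7, 10]
8 → replaces 10 → [2, 3, 4, 7, 8]
6 → replaces 7 → [2, 3, 4, 6, 8]
12 → extends → [2, 3, 4, 6, 8, 12]
1 → replaces 2 → [1, 3, 4, 6, 8, 12]
13 → extends → [1, 3, 4, 6, 8, 12, 13]
11 → replaces 12 → [1, 3, 4, 6, 8, 11, 13]
Seven tails, so the longest strictly increasing subsequence has length 7 (e.g. 2, 3, 5, 9, 10, 12, 13).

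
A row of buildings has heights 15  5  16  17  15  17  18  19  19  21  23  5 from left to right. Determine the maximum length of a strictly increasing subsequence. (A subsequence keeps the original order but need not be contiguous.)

7

Let dp[i] be the length of the longest such subsequence ending at index i:
i:      1  2  3  4  5  6  7  8  9 10 11 12
a[i]:  15  5 16 17 15 17 18 19 19 21 23  5
dp:     1  1  2  3  2  3  4  5  5  6  7  1
Maximum dp value is 7.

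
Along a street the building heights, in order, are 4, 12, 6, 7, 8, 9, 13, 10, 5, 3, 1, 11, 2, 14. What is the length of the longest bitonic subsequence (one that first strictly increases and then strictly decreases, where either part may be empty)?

10

inc[i] = longest strictly increasing subsequence ending at i; dec[i] = longest strictly decreasing subsequence starting at i:
i:      1  2  3  4  5  6  7  8  9 10 11 12 13 14
a[i]:   4 12  6  7  8  9 13 10  5  3  1 11  2 14
inc:    1  2  2  3  4  5  6  6  2  1  1  7  2  8
dec:    3  5  4  4  4  4  5  4  3  2  1  2  1  1
Best peak at i=7 (value 13): inc=6, dec=5, length 6+5−1 = 10.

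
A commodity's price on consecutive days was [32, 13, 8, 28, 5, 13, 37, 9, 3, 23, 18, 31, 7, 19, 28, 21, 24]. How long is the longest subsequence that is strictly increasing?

Track the smallest tail for each achievable length (strict):
32 → extends → [32]
13 → replaces 32 → [13]
8 → replaces 13 → [8]
28 → extends → [8, 28]
5 → replaces 8 → [5, 28]
13 → replaces 28 → [5, 13]
37 → extends → [5, 13, 37]
9 → replaces 13 → [5, 9, 37]
3 → replaces 5 → [3, 9, 37]
23 → replaces 37 → [3, 9, 23]
18 → replaces 23 → [3, 9, 18]
31 → extends → [3, 9, 18, 31]
7 → replaces 9 → [3, 7, 18, 31]
19 → replaces 31 → [3, 7, 18, 19]
28 → extends → [3, 7, 18, 19, 28]
21 → replaces 28 → [3, 7, 18, 19, 21]
24 → extends → [3, 7, 18, 19, 21, 24]
Six tails, so the longest strictly increasing subsequence has length 6 (e.g. 8, 13, 18, 19, 21, 24).

6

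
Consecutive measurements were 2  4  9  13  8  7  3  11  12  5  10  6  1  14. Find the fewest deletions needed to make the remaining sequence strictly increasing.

Fewest deletions = n − (longest strictly increasing subsequence).
Patience tails:
2 → extends → [2]
4 → extends → [2, 4]
9 → extends → [2, 4, 9]
13 → extends → [2, 4, 9, 13]
8 → replaces 9 → [2, 4, 8, 13]
7 → replaces 8 → [2, 4, 7, 13]
3 → replaces 4 → [2, 3, 7, 13]
11 → replaces 13 → [2, 3, 7, 11]
12 → extends → [2, 3, 7, 11, 12]
5 → replaces 7 → [2, 3, 5, 11, 12]
10 → replaces 11 → [2, 3, 5, 10, 12]
6 → replaces 10 → [2, 3, 5, 6, 12]
1 → replaces 2 → [1, 3, 5, 6, 12]
14 → extends → [1, 3, 5, 6, 12, 14]
Longest strictly increasing subsequence has length 6, so deletions = 14 − 6 = 8.

8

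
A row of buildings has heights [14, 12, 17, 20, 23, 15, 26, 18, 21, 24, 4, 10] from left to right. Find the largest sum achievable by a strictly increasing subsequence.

100

Let S[i] be the best sum of a strictly increasing subsequence ending at i:
i:       1   2   3   4   5   6   7   8   9  10  11  12
a[i]:   14  12  17  20  23  15  26  18  21  24   4  10
S:      14  12  31  51  74  29 100  49  72  98   4  14
Maximum is 100 (e.g. 14 + 17 + 20 + 23 + 26).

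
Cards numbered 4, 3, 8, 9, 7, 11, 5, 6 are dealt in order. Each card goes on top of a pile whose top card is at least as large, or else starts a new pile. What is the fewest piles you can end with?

Place each on the leftmost legal pile:
4 → new pile 1 (tops now [4])
3 → pile 1 (tops now [3])
8 → new pile 2 (tops now [3, 8])
9 → new pile 3 (tops now [3, 8, 9])
7 → pile 2 (tops now [3, 7, 9])
11 → new pile 4 (tops now [3, 7, 9, 11])
5 → pile 2 (tops now [3, 5, 9, 11])
6 → pile 3 (tops now [3, 5, 6, 11])
Four piles.

4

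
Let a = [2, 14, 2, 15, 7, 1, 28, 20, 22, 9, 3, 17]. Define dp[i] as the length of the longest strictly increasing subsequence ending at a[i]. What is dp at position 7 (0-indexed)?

dp[i] = 1 + max{dp[j] : j<i, a[j]<a[i]} (or 1 if no such j):
i:      0  1  2  3  4  5  6  7  8  9 10 11
a[i]:   2 14  2 15  7  1 28 20 22  9  3 17
dp:     1  2  1  3  2  1  4  4  5  3  2  4
At index 7 the value is 4.

4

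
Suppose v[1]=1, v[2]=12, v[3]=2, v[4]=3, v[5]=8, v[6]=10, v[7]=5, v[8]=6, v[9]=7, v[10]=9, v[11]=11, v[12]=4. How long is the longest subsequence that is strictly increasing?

Let dp[i] be the length of the longest such subsequence ending at index i:
i:      1  2  3  4  5  6  7  8  9 10 11 12
v[i]:   1 12  2  3  8 10  5  6  7  9 11  4
dp:     1  2  2  3  4  5  4  5  6  7  8  4
Maximum dp value is 8.

8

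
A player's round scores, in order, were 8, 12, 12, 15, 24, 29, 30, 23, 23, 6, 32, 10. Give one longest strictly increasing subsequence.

8, 12, 15, 24, 29, 30, 32

Patience tails give the LIS length; then backtrack through the dp parents:
8 → extends → [8]
12 → extends → [8, 12]
12 → already a tail → [8, 12]
15 → extends → [8, 12, 15]
24 → extends → [8, 12, 15, 24]
29 → extends → [8, 12, 15, 24, 29]
30 → extends → [8, 12, 15, 24, 29, 30]
23 → replaces 24 → [8, 12, 15, 23, 29, 30]
23 → already a tail → [8, 12, 15, 23, 29, 30]
6 → replaces 8 → [6, 12, 15, 23, 29, 30]
32 → extends → [6, 12, 15, 23, 29, 30, 32]
10 → replaces 12 → [6, 10, 15, 23, 29, 30, 32]
Length 7; one witness is 8, 12, 15, 24, 29, 30, 32.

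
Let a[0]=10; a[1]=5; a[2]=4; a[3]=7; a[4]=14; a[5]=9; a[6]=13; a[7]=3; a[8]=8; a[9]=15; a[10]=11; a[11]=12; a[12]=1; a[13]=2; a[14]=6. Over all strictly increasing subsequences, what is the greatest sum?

Let S[i] be the best sum of a strictly increasing subsequence ending at i:
i:      0  1  2  3  4  5  6  7  8  9 10 11 12 13 14
a[i]:  10  5  4  7 14  9 13  3  8 15 11 12  1  2  6
S:     10  5  4 12 26 21 34  3 20 49 32 44  1  3 11
Maximum is 49 (e.g. 5 + 7 + 9 + 13 + 15).

49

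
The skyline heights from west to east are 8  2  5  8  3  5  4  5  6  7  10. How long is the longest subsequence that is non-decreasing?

7

Let dp[i] be the length of the longest such subsequence ending at index i:
i:      1  2  3  4  5  6  7  8  9 10 11
a[i]:   8  2  5  8  3  5  4  5  6  7 10
dp:     1  1  2  3  2  3  3  4  5  6  7
Maximum dp value is 7.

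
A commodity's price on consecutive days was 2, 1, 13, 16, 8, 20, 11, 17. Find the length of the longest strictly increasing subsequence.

4

Let dp[i] be the length of the longest such subsequence ending at index i:
i:      1  2  3  4  5  6  7  8
a[i]:   2  1 13 16  8 20 11 17
dp:     1  1  2  3  2  4  3  4
Maximum dp value is 4.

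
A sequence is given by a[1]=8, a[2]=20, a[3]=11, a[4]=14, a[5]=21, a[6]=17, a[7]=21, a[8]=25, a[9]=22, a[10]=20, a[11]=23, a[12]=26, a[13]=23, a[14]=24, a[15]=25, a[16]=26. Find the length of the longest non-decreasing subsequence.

11

Track the smallest tail for each achievable length (allowing ties):
8 → extends → [8]
20 → extends → [8, 20]
11 → replaces 20 → [8, 11]
14 → extends → [8, 11, 14]
21 → extends → [8, 11, 14, 21]
17 → replaces 21 → [8, 11, 14, 17]
21 → extends → [8, 11, 14, 17, 21]
25 → extends → [8, 11, 14, 17, 21, 25]
22 → replaces 25 → [8, 11, 14, 17, 21, 22]
20 → replaces 21 → [8, 11, 14, 17, 20, 22]
23 → extends → [8, 11, 14, 17, 20, 22, 23]
26 → extends → [8, 11, 14, 17, 20, 22, 23, 26]
23 → replaces 26 → [8, 11, 14, 17, 20, 22, 23, 23]
24 → extends → [8, 11, 14, 17, 20, 22, 23, 23, 24]
25 → extends → [8, 11, 14, 17, 20, 22, 23, 23, 24, 25]
26 → extends → [8, 11, 14, 17, 20, 22, 23, 23, 24, 25, 26]
Eleven tails, so the longest non-decreasing subsequence has length 11 (e.g. 8, 11, 14, 21, 21, 22, 23, 23, 24, 25, 26).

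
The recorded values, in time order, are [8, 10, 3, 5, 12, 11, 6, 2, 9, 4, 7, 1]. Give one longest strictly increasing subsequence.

3, 5, 6, 9

Patience tails give the LIS length; then backtrack through the dp parents:
8 → extends → [8]
10 → extends → [8, 10]
3 → replaces 8 → [3, 10]
5 → replaces 10 → [3, 5]
12 → extends → [3, 5, 12]
11 → replaces 12 → [3, 5, 11]
6 → replaces 11 → [3, 5, 6]
2 → replaces 3 → [2, 5, 6]
9 → extends → [2, 5, 6, 9]
4 → replaces 5 → [2, 4, 6, 9]
7 → replaces 9 → [2, 4, 6, 7]
1 → replaces 2 → [1, 4, 6, 7]
Length 4; one witness is 3, 5, 6, 9.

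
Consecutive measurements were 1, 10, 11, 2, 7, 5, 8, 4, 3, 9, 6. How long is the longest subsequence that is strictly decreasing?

Let dp[i] be the longest strictly decreasing subsequence ending at i:
i:      1  2  3  4  5  6  7  8  9 10 11
a[i]:   1 10 11  2  7  5  8  4  3  9  6
dp:     1  1  1  2  2  3  2  4  5  2  3
Maximum is 5.

5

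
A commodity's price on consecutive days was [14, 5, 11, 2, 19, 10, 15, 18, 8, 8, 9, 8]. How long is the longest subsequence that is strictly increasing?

Track the smallest tail for each achievable length (strict):
14 → extends → [14]
5 → replaces 14 → [5]
11 → extends → [5, 11]
2 → replaces 5 → [2, 11]
19 → extends → [2, 11, 19]
10 → replaces 11 → [2, 10, 19]
15 → replaces 19 → [2, 10, 15]
18 → extends → [2, 10, 15, 18]
8 → replaces 10 → [2, 8, 15, 18]
8 → already a tail → [2, 8, 15, 18]
9 → replaces 15 → [2, 8, 9, 18]
8 → already a tail → [2, 8, 9, 18]
Four tails, so the longest strictly increasing subsequence has length 4 (e.g. 5, 11, 15, 18).

4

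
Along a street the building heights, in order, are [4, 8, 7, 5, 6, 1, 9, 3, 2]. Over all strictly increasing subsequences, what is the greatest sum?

Let S[i] be the best sum of a strictly increasing subsequence ending at i:
i:      1  2  3  4  5  6  7  8  9
a[i]:   4  8  7  5  6  1  9  3  2
S:      4 12 11  9 15  1 24  4  3
Maximum is 24 (e.g. 4 + 5 + 6 + 9).

24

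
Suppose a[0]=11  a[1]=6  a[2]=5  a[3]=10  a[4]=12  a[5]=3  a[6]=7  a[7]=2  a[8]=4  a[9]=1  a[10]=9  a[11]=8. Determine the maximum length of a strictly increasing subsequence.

3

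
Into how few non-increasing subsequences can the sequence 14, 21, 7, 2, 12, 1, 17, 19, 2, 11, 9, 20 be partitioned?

The minimum number of non-increasing subsequences covering a sequence equals the length of its longest strictly increasing subsequence.
LIS length is 5 (e.g. 7, 12, 17, 19, 20), so 5 piles are needed.

5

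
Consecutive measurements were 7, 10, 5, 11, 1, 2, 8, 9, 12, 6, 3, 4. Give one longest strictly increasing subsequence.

1, 2, 8, 9, 12

Patience tails give the LIS length; then backtrack through the dp parents:
7 → extends → [7]
10 → extends → [7, 10]
5 → replaces 7 → [5, 10]
11 → extends → [5, 10, 11]
1 → replaces 5 → [1, 10, 11]
2 → replaces 10 → [1, 2, 11]
8 → replaces 11 → [1, 2, 8]
9 → extends → [1, 2, 8, 9]
12 → extends → [1, 2, 8, 9, 12]
6 → replaces 8 → [1, 2, 6, 9, 12]
3 → replaces 6 → [1, 2, 3, 9, 12]
4 → replaces 9 → [1, 2, 3, 4, 12]
Length 5; one witness is 1, 2, 8, 9, 12.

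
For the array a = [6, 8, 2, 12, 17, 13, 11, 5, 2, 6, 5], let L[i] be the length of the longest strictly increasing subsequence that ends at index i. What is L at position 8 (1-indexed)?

2

dp[i] = 1 + max{dp[j] : j<i, a[j]<a[i]} (or 1 if no such j):
i:      1  2  3  4  5  6  7  8  9 10 11
a[i]:   6  8  2 12 17 13 11  5  2  6  5
dp:     1  2  1  3  4  4  3  2  1  3  2
At index 8 the value is 2.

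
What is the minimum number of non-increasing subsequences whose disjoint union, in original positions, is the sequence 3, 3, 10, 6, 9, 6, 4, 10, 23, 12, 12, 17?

6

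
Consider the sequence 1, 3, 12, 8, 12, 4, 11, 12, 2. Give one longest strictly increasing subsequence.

1, 3, 8, 11, 12

Patience tails give the LIS length; then backtrack through the dp parents:
1 → extends → [1]
3 → extends → [1, 3]
12 → extends → [1, 3, 12]
8 → replaces 12 → [1, 3, 8]
12 → extends → [1, 3, 8, 12]
4 → replaces 8 → [1, 3, 4, 12]
11 → replaces 12 → [1, 3, 4, 11]
12 → extends → [1, 3, 4, 11, 12]
2 → replaces 3 → [1, 2, 4, 11, 12]
Length 5; one witness is 1, 3, 8, 11, 12.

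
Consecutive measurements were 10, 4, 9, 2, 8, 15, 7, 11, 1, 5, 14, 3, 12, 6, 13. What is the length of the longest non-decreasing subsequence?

Track the smallest tail for each achievable length (allowing ties):
10 → extends → [10]
4 → replaces 10 → [4]
9 → extends → [4, 9]
2 → replaces 4 → [2, 9]
8 → replaces 9 → [2, 8]
15 → extends → [2, 8, 15]
7 → replaces 8 → [2, 7, 15]
11 → replaces 15 → [2, 7, 11]
1 → replaces 2 → [1, 7, 11]
5 → replaces 7 → [1, 5, 11]
14 → extends → [1, 5, 11, 14]
3 → replaces 5 → [1, 3, 11, 14]
12 → replaces 14 → [1, 3, 11, 12]
6 → replaces 11 → [1, 3, 6, 12]
13 → extends → [1, 3, 6, 12, 13]
Five tails, so the longest non-decreasing subsequence has length 5 (e.g. 4, 9, 11, 12, 13).

5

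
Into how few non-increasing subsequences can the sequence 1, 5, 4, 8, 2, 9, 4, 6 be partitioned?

4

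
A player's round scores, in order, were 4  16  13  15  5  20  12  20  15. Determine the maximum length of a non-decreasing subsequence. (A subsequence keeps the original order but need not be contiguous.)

Track the smallest tail for each achievable length (allowing ties):
4 → extends → [4]
16 → extends → [4, 16]
13 → replaces 16 → [4, 13]
15 → extends → [4, 13, 15]
5 → replaces 13 → [4, 5, 15]
20 → extends → [4, 5, 15, 20]
12 → replaces 15 → [4, 5, 12, 20]
20 → extends → [4, 5, 12, 20, 20]
15 → replaces 20 → [4, 5, 12, 15, 20]
Five tails, so the longest non-decreasing subsequence has length 5 (e.g. 4, 13, 15, 20, 20).

5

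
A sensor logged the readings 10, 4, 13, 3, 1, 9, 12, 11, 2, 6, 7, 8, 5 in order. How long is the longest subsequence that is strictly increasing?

5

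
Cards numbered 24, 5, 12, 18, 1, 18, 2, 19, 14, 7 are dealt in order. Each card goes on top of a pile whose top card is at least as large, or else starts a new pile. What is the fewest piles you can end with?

4

Place each on the leftmost legal pile:
24 → new pile 1 (tops now [24])
5 → pile 1 (tops now [5])
12 → new pile 2 (tops now [5, 12])
18 → new pile 3 (tops now [5, 12, 18])
1 → pile 1 (tops now [1, 12, 18])
18 → pile 3 (tops now [1, 12, 18])
2 → pile 2 (tops now [1, 2, 18])
19 → new pile 4 (tops now [1, 2, 18, 19])
14 → pile 3 (tops now [1, 2, 14, 19])
7 → pile 3 (tops now [1, 2, 7, 19])
Four piles.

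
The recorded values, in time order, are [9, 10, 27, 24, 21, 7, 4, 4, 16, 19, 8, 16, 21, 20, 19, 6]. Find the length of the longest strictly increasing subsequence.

5

Track the smallest tail for each achievable length (strict):
9 → extends → [9]
10 → extends → [9, 10]
27 → extends → [9, 10, 27]
24 → replaces 27 → [9, 10, 24]
21 → replaces 24 → [9, 10, 21]
7 → replaces 9 → [7, 10, 21]
4 → replaces 7 → [4, 10, 21]
4 → already a tail → [4, 10, 21]
16 → replaces 21 → [4, 10, 16]
19 → extends → [4, 10, 16, 19]
8 → replaces 10 → [4, 8, 16, 19]
16 → already a tail → [4, 8, 16, 19]
21 → extends → [4, 8, 16, 19, 21]
20 → replaces 21 → [4, 8, 16, 19, 20]
19 → already a tail → [4, 8, 16, 19, 20]
6 → replaces 8 → [4, 6, 16, 19, 20]
Five tails, so the longest strictly increasing subsequence has length 5 (e.g. 9, 10, 16, 19, 21).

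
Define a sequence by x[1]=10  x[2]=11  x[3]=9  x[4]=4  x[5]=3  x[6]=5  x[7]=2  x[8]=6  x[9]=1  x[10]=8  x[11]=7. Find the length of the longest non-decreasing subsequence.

4

Track the smallest tail for each achievable length (allowing ties):
10 → extends → [10]
11 → extends → [10, 11]
9 → replaces 10 → [9, 11]
4 → replaces 9 → [4, 11]
3 → replaces 4 → [3, 11]
5 → replaces 11 → [3, 5]
2 → replaces 3 → [2, 5]
6 → extends → [2, 5, 6]
1 → replaces 2 → [1, 5, 6]
8 → extends → [1, 5, 6, 8]
7 → replaces 8 → [1, 5, 6, 7]
Four tails, so the longest non-decreasing subsequence has length 4 (e.g. 4, 5, 6, 8).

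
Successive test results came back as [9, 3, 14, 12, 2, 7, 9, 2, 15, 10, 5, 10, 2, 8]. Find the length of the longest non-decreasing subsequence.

Track the smallest tail for each achievable length (allowing ties):
9 → extends → [9]
3 → replaces 9 → [3]
14 → extends → [3, 14]
12 → replaces 14 → [3, 12]
2 → replaces 3 → [2, 12]
7 → replaces 12 → [2, 7]
9 → extends → [2, 7, 9]
2 → replaces 7 → [2, 2, 9]
15 → extends → [2, 2, 9, 15]
10 → replaces 15 → [2, 2, 9, 10]
5 → replaces 9 → [2, 2, 5, 10]
10 → extends → [2, 2, 5, 10, 10]
2 → replaces 5 → [2, 2, 2, 10, 10]
8 → replaces 10 → [2, 2, 2, 8, 10]
Five tails, so the longest non-decreasing subsequence has length 5 (e.g. 3, 7, 9, 10, 10).

5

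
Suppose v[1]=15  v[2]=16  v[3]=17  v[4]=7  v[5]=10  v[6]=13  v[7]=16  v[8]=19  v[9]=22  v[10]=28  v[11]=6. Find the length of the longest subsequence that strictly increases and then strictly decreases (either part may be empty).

8

inc[i] = longest strictly increasing subsequence ending at i; dec[i] = longest strictly decreasing subsequence starting at i:
i:      1  2  3  4  5  6  7  8  9 10 11
v[i]:  15 16 17  7 10 13 16 19 22 28  6
inc:    1  2  3  1  2  3  4  5  6  7  1
dec:    3  3  3  2  2  2  2  2  2  2  1
Best peak at i=10 (value 28): inc=7, dec=2, length 7+2−1 = 8.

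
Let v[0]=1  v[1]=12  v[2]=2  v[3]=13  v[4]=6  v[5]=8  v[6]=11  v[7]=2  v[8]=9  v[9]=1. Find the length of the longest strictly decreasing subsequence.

4

Negate each value so 'decreasing' becomes 'increasing', then run patience tails on the negated sequence:
-1 → extends → [-1]
-12 → replaces -1 → [-12]
-2 → extends → [-12, -2]
-13 → replaces -12 → [-13, -2]
-6 → replaces -2 → [-13, -6]
-8 → replaces -6 → [-13, -8]
-11 → replaces -8 → [-13, -11]
-2 → extends → [-13, -11, -2]
-9 → replaces -2 → [-13, -11, -9]
-1 → extends → [-13, -11, -9, -1]
Four tails, so the longest strictly decreasing subsequence of the original has length 4.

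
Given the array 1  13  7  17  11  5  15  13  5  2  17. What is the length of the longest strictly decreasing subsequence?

5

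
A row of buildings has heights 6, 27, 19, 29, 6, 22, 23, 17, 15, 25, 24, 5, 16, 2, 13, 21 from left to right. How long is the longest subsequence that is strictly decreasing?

Let dp[i] be the longest strictly decreasing subsequence ending at i:
i:      1  2  3  4  5  6  7  8  9 10 11 12 13 14 15 16
a[i]:   6 27 19 29  6 22 23 17 15 25 24  5 16  2 13 21
dp:     1  1  2  1  3  2  2  3  4  2  3  5  4  6  5  4
Maximum is 6.

6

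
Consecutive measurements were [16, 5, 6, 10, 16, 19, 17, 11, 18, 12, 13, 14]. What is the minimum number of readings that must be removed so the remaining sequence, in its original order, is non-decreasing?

5

Fewest deletions = n − (longest non-decreasing subsequence).
Patience tails:
16 → extends → [16]
5 → replaces 16 → [5]
6 → extends → [5, 6]
10 → extends → [5, 6, 10]
16 → extends → [5, 6, 10, 16]
19 → extends → [5, 6, 10, 16, 19]
17 → replaces 19 → [5, 6, 10, 16, 17]
11 → replaces 16 → [5, 6, 10, 11, 17]
18 → extends → [5, 6, 10, 11, 17, 18]
12 → replaces 17 → [5, 6, 10, 11, 12, 18]
13 → replaces 18 → [5, 6, 10, 11, 12, 13]
14 → extends → [5, 6, 10, 11, 12, 13, 14]
Longest non-decreasing subsequence has length 7, so deletions = 12 − 7 = 5.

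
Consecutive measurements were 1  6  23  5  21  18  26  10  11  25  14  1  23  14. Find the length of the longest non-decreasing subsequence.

6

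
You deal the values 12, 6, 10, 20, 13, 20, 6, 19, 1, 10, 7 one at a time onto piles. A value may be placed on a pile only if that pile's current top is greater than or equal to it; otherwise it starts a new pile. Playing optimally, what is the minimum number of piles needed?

4

Place each on the leftmost legal pile:
12 → new pile 1 (tops now [12])
6 → pile 1 (tops now [6])
10 → new pile 2 (tops now [6, 10])
20 → new pile 3 (tops now [6, 10, 20])
13 → pile 3 (tops now [6, 10, 13])
20 → new pile 4 (tops now [6, 10, 13, 20])
6 → pile 1 (tops now [6, 10, 13, 20])
19 → pile 4 (tops now [6, 10, 13, 19])
1 → pile 1 (tops now [1, 10, 13, 19])
10 → pile 2 (tops now [1, 10, 13, 19])
7 → pile 2 (tops now [1, 7, 13, 19])
Four piles.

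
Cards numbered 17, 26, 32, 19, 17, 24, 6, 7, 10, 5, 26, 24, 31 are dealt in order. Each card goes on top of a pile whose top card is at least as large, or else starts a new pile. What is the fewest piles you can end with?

5

The minimum number of non-increasing subsequences covering a sequence equals the length of its longest strictly increasing subsequence.
LIS length is 5 (e.g. 17, 19, 24, 26, 31), so 5 piles are needed.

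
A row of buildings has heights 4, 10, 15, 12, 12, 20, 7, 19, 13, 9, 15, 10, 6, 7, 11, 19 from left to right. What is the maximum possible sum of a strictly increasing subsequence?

73

Let S[i] be the best sum of a strictly increasing subsequence ending at i:
i:      1  2  3  4  5  6  7  8  9 10 11 12 13 14 15 16
a[i]:   4 10 15 12 12 20  7 19 13  9 15 10  6  7 11 19
S:      4 14 29 26 26 49 11 48 39 20 54 30 10 17 41 73
Maximum is 73 (e.g. 4 + 10 + 12 + 13 + 15 + 19).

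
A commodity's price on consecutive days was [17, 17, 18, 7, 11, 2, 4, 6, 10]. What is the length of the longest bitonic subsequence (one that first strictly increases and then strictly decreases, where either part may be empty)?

4

inc[i] = longest strictly increasing subsequence ending at i; dec[i] = longest strictly decreasing subsequence starting at i:
i:      1  2  3  4  5  6  7  8  9
a[i]:  17 17 18  7 11  2  4  6 10
inc:    1  1  2  1  2  1  2  3  4
dec:    3  3  3  2  2  1  1  1  1
Best peak at i=3 (value 18): inc=2, dec=3, length 2+3−1 = 4.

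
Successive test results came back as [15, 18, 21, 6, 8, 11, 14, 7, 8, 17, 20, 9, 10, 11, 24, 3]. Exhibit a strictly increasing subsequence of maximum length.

Patience tails give the LIS length; then backtrack through the dp parents:
15 → extends → [15]
18 → extends → [15, 18]
21 → extends → [15, 18, 21]
6 → replaces 15 → [6, 18, 21]
8 → replaces 18 → [6, 8, 21]
11 → replaces 21 → [6, 8, 11]
14 → extends → [6, 8, 11, 14]
7 → replaces 8 → [6, 7, 11, 14]
8 → replaces 11 → [6, 7, 8, 14]
17 → extends → [6, 7, 8, 14, 17]
20 → extends → [6, 7, 8, 14, 17, 20]
9 → replaces 14 → [6, 7, 8, 9, 17, 20]
10 → replaces 17 → [6, 7, 8, 9, 10, 20]
11 → replaces 20 → [6, 7, 8, 9, 10, 11]
24 → extends → [6, 7, 8, 9, 10, 11, 24]
3 → replaces 6 → [3, 7, 8, 9, 10, 11, 24]
Length 7; one witness is 6, 8, 11, 14, 17, 20, 24.

6, 8, 11, 14, 17, 20, 24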